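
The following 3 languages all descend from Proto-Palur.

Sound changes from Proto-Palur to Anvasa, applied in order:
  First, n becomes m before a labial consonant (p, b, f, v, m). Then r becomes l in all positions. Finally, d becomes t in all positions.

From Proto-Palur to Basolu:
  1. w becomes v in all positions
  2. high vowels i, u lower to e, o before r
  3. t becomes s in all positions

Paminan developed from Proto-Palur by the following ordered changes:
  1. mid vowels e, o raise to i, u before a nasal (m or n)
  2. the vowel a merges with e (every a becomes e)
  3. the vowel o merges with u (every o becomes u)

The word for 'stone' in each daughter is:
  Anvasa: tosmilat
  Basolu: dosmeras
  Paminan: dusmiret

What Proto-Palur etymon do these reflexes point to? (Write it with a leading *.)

*dosmirat

Position 7: Anvasa has a, Basolu has a, Paminan has e. Anvasa preserves a here (none of its changes turn any other segment into a), so the proto-segment is *a.
Position 6: Anvasa has l, Basolu has r, Paminan has r. Basolu preserves r here (none of its changes turn any other segment into r), so the proto-segment is *r.
This points to *dosmirat. Verify forward in each daughter:
Anvasa: start from *dosmirat.
  rule 1: no change — dosmirat
  rule 2 (unconditioned shift): dosmirat → dosmilat
  rule 3 (unconditioned shift): dosmilat → tosmilat
  ⇒ Anvasa tosmilat
Basolu: start from *dosmirat.
  rule 1: no change — dosmirat
  rule 2 (pre-rhotic lowering): dosmirat → dosmerat
  rule 3 (unconditioned shift): dosmerat → dosmeras
  ⇒ Basolu dosmeras
Paminan: *dosmirat
  dosmirat (rule 1 does not apply)
  dosmirat → dosmiret   [vowel merger]
  dosmiret → dusmiret   [vowel merger]
  giving Paminan dusmiret.
No other proto-form is consistent with every reflex, so the reconstruction is *dosmirat.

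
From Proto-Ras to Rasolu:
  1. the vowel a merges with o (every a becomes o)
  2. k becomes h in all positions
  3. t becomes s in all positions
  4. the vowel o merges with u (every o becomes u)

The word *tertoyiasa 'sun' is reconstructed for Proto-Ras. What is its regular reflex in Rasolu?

Rasolu: *tertoyiasa > tertoyioso > sersoyioso > sersuyiusu  (by vowel merger, unconditioned shift, vowel merger)

sersuyiusu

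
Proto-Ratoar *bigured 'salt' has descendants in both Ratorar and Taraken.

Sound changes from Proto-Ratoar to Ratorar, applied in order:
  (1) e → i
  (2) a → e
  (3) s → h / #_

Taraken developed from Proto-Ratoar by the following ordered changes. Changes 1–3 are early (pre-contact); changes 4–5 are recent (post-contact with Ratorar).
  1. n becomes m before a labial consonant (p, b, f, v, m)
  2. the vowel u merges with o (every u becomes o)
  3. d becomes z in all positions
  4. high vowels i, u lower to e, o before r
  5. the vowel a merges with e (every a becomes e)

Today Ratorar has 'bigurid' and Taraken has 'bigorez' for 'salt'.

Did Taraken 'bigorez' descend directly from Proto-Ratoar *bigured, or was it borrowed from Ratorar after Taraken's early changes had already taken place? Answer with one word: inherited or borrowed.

inherited

If inherited, *bigured would pass through all of Taraken's changes:
Taraken: *bigured
  bigured (rule 1 does not apply)
  bigured → bigored   [vowel merger]
  bigored → bigorez   [unconditioned shift]
  bigorez (rule 4 does not apply)
  bigorez (rule 5 does not apply)
  giving Taraken bigorez.
If borrowed from Ratorar 'bigurid' after the early changes, it would undergo only the recent ones:
  rule 4 (pre-rhotic lowering): bigurid → bigorid
  rule 5 (vowel merger): no change (bigorid)
  ⇒ as a loan: bigorid
Taraken 'bigorez' matches the inherited outcome exactly, so it is an inherited cognate, not a loan.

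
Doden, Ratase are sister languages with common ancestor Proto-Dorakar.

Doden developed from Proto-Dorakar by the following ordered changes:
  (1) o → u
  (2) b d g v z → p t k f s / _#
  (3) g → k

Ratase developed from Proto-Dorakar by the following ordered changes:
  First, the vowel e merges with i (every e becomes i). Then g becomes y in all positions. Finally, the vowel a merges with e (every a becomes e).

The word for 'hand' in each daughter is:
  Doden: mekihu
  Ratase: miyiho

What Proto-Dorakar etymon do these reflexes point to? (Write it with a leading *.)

Position 6: Doden has u, Ratase has o. Ratase preserves o here (none of its changes turn any other segment into o), so the proto-segment is *o.
Position 2: Doden has e, Ratase has i. Doden preserves e here (none of its changes turn any other segment into e), so the proto-segment is *e.
Continuing position by position gives *megiho; check it forward:
Doden: *megiho
  megiho → megihu   [vowel merger]
  megihu (rule 2 does not apply)
  megihu → mekihu   [unconditioned shift]
  giving Doden mekihu.
Ratase: *megiho > migiho > miyiho  (by vowel merger, unconditioned shift)
*megiho is the unique common source.

*megiho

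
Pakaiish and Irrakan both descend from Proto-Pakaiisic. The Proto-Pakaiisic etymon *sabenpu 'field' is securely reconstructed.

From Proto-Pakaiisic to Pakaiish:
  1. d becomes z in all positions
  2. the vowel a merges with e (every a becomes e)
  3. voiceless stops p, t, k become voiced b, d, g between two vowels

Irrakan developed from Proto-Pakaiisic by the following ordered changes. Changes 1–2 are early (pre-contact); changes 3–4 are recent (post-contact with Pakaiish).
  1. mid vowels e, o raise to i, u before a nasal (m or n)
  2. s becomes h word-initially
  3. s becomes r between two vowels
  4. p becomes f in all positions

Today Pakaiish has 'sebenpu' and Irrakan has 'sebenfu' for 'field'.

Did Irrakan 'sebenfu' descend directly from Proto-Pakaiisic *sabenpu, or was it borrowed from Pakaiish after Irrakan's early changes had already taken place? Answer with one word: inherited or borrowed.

borrowed

If inherited, *sabenpu would pass through all of Irrakan's changes:
Irrakan: start from *sabenpu.
  rule 1 (pre-nasal raising): sabenpu → sabinpu
  rule 2 (debuccalisation): sabinpu → habinpu
  rule 3: no change — habinpu
  rule 4 (unconditioned shift): habinpu → habinfu
  ⇒ Irrakan habinfu
If borrowed from Pakaiish 'sebenpu' after the early changes, it would undergo only the recent ones:
  rule 3 (rhotacism): no change (sebenpu)
  rule 4 (unconditioned shift): sebenpu → sebenfu
  ⇒ as a loan: sebenfu
Irrakan 'sebenfu' matches the loan outcome 'sebenfu', not the inherited 'habinfu' — it skipped the early Irrakan changes, so it was borrowed from Pakaiish.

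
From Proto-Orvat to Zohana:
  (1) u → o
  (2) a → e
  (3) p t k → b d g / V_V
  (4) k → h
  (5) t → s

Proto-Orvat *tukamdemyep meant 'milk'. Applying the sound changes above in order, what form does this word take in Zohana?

sogemdemyep

Zohana: *tukamdemyep
  tukamdemyep → tokamdemyep   [vowel merger]
  tokamdemyep → tokemdemyep   [vowel merger]
  tokemdemyep → togemdemyep   [intervocalic voicing]
  togemdemyep (rule 4 does not apply)
  togemdemyep → sogemdemyep   [unconditioned shift]
  giving Zohana sogemdemyep.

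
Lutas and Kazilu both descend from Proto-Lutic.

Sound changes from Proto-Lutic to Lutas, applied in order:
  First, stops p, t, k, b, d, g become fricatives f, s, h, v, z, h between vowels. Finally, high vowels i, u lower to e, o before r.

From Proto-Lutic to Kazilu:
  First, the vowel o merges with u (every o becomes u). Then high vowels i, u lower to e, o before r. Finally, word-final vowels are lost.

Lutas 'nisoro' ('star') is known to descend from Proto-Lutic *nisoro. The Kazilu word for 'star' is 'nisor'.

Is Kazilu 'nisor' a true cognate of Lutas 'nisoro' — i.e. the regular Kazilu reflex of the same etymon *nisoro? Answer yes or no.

yes

Derive the expected Kazilu reflex of *nisoro:
Kazilu: *nisoro
  nisoro → nisuru   [vowel merger]
  nisuru → nisoru   [pre-rhotic lowering]
  nisoru → nisor   [apocope]
  giving Kazilu nisor.
Kazilu 'nisor' matches the regular reflex exactly, so the pair is cognate.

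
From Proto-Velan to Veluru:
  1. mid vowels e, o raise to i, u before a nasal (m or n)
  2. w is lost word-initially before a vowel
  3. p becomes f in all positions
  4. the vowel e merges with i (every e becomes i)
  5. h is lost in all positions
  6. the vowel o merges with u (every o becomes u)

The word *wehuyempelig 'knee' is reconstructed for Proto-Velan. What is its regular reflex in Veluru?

Veluru: *wehuyempelig
  wehuyempelig → wehuyimpelig   [pre-nasal raising]
  wehuyimpelig → ehuyimpelig   [glide loss]
  ehuyimpelig → ehuyimfelig   [unconditioned shift]
  ehuyimfelig → ihuyimfilig   [vowel merger]
  ihuyimfilig → iuyimfilig   [h-loss]
  iuyimfilig (rule 6 does not apply)
  giving Veluru iuyimfilig.

iuyimfilig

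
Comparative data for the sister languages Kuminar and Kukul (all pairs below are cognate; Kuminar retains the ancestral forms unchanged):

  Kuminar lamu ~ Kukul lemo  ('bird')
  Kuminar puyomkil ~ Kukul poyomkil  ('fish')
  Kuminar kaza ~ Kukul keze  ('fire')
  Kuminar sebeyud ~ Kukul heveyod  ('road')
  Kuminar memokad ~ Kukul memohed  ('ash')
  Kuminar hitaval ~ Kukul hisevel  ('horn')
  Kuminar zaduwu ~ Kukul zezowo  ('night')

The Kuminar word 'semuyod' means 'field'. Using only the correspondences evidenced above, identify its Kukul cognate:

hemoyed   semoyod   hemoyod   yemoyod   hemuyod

hemoyod

sebeyud ~ heveyod — Kuminar s corresponds to Kukul h word-initially before a front vowel.
puyomkil ~ poyomkil, sebeyud ~ heveyod — Kuminar u corresponds to Kukul o after a consonant, before a consonant other than r, m, n, p, b, f, v.
Applying these to Kuminar 'semuyod':
  semuyod → hemuyod   (s→h word-initially before a front vowel)
  hemuyod → hemoyod   (u→o after a consonant, before a consonant other than r, m, n, p, b, f, v)
So the Kukul cognate is 'hemoyod'.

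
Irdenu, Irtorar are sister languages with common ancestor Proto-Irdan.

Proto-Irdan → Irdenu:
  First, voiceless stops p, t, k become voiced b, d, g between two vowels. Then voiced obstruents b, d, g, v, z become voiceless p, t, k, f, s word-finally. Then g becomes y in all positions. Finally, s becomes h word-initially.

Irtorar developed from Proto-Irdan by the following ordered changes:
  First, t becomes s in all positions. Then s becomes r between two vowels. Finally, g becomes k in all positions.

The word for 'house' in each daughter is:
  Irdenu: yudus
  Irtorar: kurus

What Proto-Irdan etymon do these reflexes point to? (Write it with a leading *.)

*gutus

Position 1: Irdenu has y, Irtorar has k. Taking the neighbouring segments as reconstructed: Irdenu y could go back to *g or *y; Irtorar k could go back to *k or *g — the one source consistent with every daughter is *g.
Position 3: Irdenu has d, Irtorar has r. Taking the neighbouring segments as reconstructed: Irdenu d could go back to *t or *d; Irtorar r could go back to *t or *s or *r — the one source consistent with every daughter is *t.
Verify the candidate proto-form against each daughter:
Irdenu: *gutus > gudus > yudus  (by intervocalic voicing, unconditioned shift)
Irtorar: *gutus > gusus > gurus > kurus  (by unconditioned shift, rhotacism, unconditioned shift)
Only *gutus yields all of Irdenu yudus, Irtorar kurus.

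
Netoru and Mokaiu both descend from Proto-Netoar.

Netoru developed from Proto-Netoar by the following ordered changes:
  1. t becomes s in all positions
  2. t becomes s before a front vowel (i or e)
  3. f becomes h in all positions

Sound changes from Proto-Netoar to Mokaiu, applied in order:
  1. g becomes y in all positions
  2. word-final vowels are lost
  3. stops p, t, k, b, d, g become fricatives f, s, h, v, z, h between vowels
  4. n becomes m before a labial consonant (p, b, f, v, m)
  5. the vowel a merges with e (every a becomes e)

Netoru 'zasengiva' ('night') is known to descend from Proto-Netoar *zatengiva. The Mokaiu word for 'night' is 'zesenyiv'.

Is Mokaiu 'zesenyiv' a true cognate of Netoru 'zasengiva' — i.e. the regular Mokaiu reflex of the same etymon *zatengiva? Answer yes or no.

Derive the expected Mokaiu reflex of *zatengiva:
Mokaiu: start from *zatengiva.
  rule 1 (unconditioned shift): zatengiva → zatenyiva
  rule 2 (apocope): zatenyiva → zatenyiv
  rule 3 (intervocalic lenition): zatenyiv → zasenyiv
  rule 4: no change — zasenyiv
  rule 5 (vowel merger): zasenyiv → zesenyiv
  ⇒ Mokaiu zesenyiv
Mokaiu 'zesenyiv' matches the regular reflex exactly, so the pair is cognate.

yes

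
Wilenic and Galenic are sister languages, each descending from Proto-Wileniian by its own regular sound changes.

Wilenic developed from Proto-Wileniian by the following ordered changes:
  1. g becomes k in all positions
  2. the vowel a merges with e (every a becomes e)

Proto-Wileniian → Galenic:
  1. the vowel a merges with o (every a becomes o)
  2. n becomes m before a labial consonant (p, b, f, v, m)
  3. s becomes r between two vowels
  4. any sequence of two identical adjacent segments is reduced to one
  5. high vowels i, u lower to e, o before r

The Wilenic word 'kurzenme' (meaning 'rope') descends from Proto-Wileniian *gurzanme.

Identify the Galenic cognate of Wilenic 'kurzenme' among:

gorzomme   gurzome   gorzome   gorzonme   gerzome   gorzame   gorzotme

gorzome

Galenic: start from *gurzanme.
  rule 1 (vowel merger): gurzanme → gurzonme
  rule 2 (nasal place assimilation): gurzonme → gurzomme
  rule 3: no change — gurzomme
  rule 4 (degemination): gurzomme → gurzome
  rule 5 (pre-rhotic lowering): gurzome → gorzome
  ⇒ Galenic gorzome
Among the options, 'gorzome' alone shows every Galenic change applied in order.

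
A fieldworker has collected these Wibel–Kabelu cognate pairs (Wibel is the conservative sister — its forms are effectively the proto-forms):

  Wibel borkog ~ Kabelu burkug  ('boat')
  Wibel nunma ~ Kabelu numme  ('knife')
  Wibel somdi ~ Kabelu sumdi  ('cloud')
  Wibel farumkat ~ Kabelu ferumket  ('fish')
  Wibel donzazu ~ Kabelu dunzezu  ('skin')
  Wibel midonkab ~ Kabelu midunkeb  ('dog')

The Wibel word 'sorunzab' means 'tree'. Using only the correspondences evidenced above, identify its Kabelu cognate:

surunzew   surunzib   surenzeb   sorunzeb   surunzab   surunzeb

surunzeb

borkog ~ burkug — Wibel o corresponds to Kabelu u after a consonant, before r.
midonkab ~ midunkeb — Wibel a corresponds to Kabelu e after a consonant, before a labial obstruent.
Applying these to Wibel 'sorunzab':
  sorunzab → surunzab   (o→u after a consonant, before r)
  surunzab → surunzeb   (a→e after a consonant, before a labial obstruent)
So the Kabelu cognate is 'surunzeb'.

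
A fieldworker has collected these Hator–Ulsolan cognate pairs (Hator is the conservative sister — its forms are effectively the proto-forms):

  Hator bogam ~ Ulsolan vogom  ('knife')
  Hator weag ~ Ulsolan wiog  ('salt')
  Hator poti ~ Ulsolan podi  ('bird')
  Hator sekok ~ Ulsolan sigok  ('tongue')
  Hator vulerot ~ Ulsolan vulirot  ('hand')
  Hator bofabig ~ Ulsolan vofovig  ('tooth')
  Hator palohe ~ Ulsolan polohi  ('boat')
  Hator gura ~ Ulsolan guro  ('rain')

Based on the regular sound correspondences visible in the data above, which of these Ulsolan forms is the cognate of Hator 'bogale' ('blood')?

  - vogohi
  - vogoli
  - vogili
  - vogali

bogam ~ vogom, bofabig ~ vofovig — Hator b corresponds to Ulsolan v word-initially before a back vowel.
palohe ~ polohi — Hator a corresponds to Ulsolan o after a consonant, before a consonant other than r, m, n, p, b, f, v.
palohe ~ polohi — Hator e corresponds to Ulsolan i word-finally.
Applying these to Hator 'bogale':
  bogale → vogale   (b→v word-initially before a back vowel)
  vogale → vogole   (a→o after a consonant, before a consonant other than r, m, n, p, b, f, v)
  vogole → vogoli   (e→i word-finally)
So the Ulsolan cognate is 'vogoli'.

vogoli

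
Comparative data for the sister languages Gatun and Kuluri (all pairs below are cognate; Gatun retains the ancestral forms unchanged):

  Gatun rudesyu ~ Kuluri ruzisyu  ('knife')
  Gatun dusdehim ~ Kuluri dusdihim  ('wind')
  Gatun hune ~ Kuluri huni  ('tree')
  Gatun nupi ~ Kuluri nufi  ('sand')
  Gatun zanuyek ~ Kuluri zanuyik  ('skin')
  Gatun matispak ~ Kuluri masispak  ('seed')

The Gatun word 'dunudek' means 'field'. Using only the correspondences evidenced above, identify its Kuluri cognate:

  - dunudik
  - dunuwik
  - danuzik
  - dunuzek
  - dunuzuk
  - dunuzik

rudesyu ~ ruzisyu — Gatun d corresponds to Kuluri z between vowels (before a front vowel).
rudesyu ~ ruzisyu, dusdehim ~ dusdihim — Gatun e corresponds to Kuluri i after a consonant, before a consonant other than r, m, n, p, b, f, v.
Applying these to Gatun 'dunudek':
  dunudek → dunuzek   (d→z between vowels (before a front vowel))
  dunuzek → dunuzik   (e→i after a consonant, before a consonant other than r, m, n, p, b, f, v)
So the Kuluri cognate is 'dunuzik'.

dunuzik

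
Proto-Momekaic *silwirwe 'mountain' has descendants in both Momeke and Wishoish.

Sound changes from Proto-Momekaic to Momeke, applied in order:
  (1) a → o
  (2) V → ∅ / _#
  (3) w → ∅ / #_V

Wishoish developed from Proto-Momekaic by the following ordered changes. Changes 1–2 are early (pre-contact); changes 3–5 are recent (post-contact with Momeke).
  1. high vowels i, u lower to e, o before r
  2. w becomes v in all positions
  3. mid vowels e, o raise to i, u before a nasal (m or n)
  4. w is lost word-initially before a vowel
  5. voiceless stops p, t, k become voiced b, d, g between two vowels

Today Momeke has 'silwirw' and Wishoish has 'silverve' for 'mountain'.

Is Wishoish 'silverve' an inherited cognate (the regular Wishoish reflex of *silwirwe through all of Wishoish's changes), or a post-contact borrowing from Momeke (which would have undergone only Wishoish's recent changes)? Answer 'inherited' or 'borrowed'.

If inherited, *silwirwe would pass through all of Wishoish's changes:
Wishoish: *silwirwe > silwerwe > silverve  (by pre-rhotic lowering, unconditioned shift)
If borrowed from Momeke 'silwirw' after the early changes, it would undergo only the recent ones:
  rule 3 (pre-nasal raising): no change (silwirw)
  rule 4 (glide loss): no change (silwirw)
  rule 5 (intervocalic voicing): no change (silwirw)
  ⇒ as a loan: silwirw
Wishoish 'silverve' matches the inherited outcome exactly, so it is an inherited cognate, not a loan.

inherited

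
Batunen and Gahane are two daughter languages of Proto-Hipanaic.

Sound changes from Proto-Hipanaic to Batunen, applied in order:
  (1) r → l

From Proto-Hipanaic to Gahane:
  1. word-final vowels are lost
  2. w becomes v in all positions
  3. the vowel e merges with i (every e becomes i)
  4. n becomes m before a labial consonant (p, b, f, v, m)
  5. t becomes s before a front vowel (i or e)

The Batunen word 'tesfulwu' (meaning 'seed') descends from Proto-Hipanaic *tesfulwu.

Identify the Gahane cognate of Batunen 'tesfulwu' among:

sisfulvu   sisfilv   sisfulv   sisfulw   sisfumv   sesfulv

Gahane: *tesfulwu
  tesfulwu → tesfulw   [apocope]
  tesfulw → tesfulv   [unconditioned shift]
  tesfulv → tisfulv   [vowel merger]
  tisfulv (rule 4 does not apply)
  tisfulv → sisfulv   [palatalisation]
  giving Gahane sisfulv.
The other candidates each miss or misapply at least one Gahane change.

sisfulv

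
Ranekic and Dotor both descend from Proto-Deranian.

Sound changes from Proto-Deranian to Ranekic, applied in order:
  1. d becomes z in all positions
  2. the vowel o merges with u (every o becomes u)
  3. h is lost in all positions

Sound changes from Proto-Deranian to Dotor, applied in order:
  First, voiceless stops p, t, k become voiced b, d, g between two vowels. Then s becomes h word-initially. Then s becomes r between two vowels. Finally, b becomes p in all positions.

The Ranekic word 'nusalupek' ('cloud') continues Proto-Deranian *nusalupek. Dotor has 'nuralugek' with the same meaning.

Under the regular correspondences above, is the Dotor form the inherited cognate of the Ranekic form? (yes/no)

Derive the expected Dotor reflex of *nusalupek:
Dotor: *nusalupek > nusalubek > nuralubek > nuralupek  (by intervocalic voicing, rhotacism, unconditioned shift)
The regular Dotor reflex would be 'nuralupek', but the attested form is 'nuralugek'. The correspondence is irregular, so they are not cognates (the Dotor form has a different source).

no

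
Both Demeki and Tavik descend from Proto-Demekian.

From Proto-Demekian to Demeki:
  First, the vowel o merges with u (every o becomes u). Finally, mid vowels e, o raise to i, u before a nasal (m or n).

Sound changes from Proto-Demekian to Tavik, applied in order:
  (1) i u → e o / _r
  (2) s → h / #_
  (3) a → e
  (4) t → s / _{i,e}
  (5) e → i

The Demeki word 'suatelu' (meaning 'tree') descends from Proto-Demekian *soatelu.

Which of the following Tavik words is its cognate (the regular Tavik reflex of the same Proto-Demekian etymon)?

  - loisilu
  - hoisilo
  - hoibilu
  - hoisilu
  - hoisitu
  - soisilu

Tavik: start from *soatelu.
  rule 1: no change — soatelu
  rule 2 (debuccalisation): soatelu → hoatelu
  rule 3 (vowel merger): hoatelu → hoetelu
  rule 4 (palatalisation): hoetelu → hoeselu
  rule 5 (vowel merger): hoeselu → hoisilu
  ⇒ Tavik hoisilu
Among the options, 'hoisilu' alone shows every Tavik change applied in order.

hoisilu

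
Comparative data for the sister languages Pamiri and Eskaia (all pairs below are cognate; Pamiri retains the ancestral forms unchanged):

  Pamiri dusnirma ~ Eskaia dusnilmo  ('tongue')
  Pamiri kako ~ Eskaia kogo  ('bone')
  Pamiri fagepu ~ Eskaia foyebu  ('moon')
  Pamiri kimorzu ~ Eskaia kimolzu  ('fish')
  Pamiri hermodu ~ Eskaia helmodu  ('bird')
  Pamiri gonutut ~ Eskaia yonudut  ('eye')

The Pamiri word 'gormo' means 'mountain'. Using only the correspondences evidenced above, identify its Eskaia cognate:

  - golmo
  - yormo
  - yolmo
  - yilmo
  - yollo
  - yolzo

gonutut ~ yonudut — Pamiri g corresponds to Eskaia y word-initially before a back vowel.
dusnirma ~ dusnilmo, hermodu ~ helmodu — Pamiri r corresponds to Eskaia l after a vowel, before a nasal.
Applying these to Pamiri 'gormo':
  gormo → yormo   (g→y word-initially before a back vowel)
  yormo → yolmo   (r→l after a vowel, before a nasal)
So the Eskaia cognate is 'yolmo'.

yolmo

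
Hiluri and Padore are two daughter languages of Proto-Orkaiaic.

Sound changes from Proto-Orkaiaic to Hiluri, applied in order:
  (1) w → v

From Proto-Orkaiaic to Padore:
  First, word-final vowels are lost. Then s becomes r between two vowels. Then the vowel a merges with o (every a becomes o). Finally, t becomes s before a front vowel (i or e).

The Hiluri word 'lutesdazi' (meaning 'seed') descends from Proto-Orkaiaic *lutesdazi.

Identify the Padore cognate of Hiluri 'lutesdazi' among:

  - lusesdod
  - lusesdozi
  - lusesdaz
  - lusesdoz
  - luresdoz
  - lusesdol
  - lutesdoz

lusesdoz

Padore: *lutesdazi
  lutesdazi → lutesdaz   [apocope]
  lutesdaz (rule 2 does not apply)
  lutesdaz → lutesdoz   [vowel merger]
  lutesdoz → lusesdoz   [palatalisation]
  giving Padore lusesdoz.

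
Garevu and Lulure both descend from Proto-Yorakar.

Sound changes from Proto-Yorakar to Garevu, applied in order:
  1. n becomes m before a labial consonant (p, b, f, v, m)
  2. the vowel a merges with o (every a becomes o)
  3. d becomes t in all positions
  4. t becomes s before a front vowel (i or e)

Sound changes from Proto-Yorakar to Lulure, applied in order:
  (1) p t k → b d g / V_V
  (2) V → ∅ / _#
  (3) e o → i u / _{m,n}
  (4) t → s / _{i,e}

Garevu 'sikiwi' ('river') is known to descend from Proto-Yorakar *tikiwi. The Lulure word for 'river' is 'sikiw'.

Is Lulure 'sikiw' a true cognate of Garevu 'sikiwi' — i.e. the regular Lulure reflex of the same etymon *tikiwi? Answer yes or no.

no

Derive the expected Lulure reflex of *tikiwi:
Lulure: start from *tikiwi.
  rule 1 (intervocalic voicing): tikiwi → tigiwi
  rule 2 (apocope): tigiwi → tigiw
  rule 3: no change — tigiw
  rule 4 (palatalisation): tigiw → sigiw
  ⇒ Lulure sigiw
The regular Lulure reflex would be 'sigiw', but the attested form is 'sikiw'. The correspondence is irregular, so they are not cognates (the Lulure form has a different source).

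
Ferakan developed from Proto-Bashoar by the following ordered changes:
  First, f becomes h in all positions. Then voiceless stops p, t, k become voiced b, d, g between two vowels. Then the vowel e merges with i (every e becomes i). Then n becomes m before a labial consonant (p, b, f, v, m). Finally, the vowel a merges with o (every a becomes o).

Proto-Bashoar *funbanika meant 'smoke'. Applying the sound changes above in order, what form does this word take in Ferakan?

Ferakan: start from *funbanika.
  rule 1 (unconditioned shift): funbanika → hunbanika
  rule 2 (intervocalic voicing): hunbanika → hunbaniga
  rule 3: no change — hunbaniga
  rule 4 (nasal place assimilation): hunbaniga → humbaniga
  rule 5 (vowel merger): humbaniga → humbonigo
  ⇒ Ferakan humbonigo

humbonigo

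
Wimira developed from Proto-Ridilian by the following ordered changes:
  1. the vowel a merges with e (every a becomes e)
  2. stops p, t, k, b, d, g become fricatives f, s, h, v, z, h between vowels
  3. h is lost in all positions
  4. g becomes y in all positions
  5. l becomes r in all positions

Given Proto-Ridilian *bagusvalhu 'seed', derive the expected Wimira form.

beusveru

Wimira: start from *bagusvalhu.
  rule 1 (vowel merger): bagusvalhu → begusvelhu
  rule 2 (intervocalic lenition): begusvelhu → behusvelhu
  rule 3 (h-loss): behusvelhu → beusvelu
  rule 4: no change — beusvelu
  rule 5 (unconditioned shift): beusvelu → beusveru
  ⇒ Wimira beusveru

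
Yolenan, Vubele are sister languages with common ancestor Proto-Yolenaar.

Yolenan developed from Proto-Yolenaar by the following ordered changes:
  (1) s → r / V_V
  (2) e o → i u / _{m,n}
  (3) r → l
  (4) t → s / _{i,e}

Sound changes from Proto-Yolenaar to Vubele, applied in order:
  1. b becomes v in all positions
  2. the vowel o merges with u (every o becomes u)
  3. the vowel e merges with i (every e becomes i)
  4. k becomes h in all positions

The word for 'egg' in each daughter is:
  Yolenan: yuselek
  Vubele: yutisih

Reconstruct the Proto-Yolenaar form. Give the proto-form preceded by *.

Position 6: Yolenan has e, Vubele has i. Yolenan preserves e here (none of its changes turn any other segment into e), so the proto-segment is *e.
Position 7: Yolenan has k, Vubele has h. Yolenan preserves k here (none of its changes turn any other segment into k), so the proto-segment is *k.
Position 4: Yolenan has e, Vubele has i. Yolenan preserves e here (none of its changes turn any other segment into e), so the proto-segment is *e.
Verify the candidate proto-form against each daughter:
Yolenan: *yutesek
  yutesek → yuterek   [rhotacism]
  yuterek (rule 2 does not apply)
  yuterek → yutelek   [unconditioned shift]
  yutelek → yuselek   [palatalisation]
  giving Yolenan yuselek.
Vubele: *yutesek
  yutesek (rule 1 does not apply)
  yutesek (rule 2 does not apply)
  yutesek → yutisik   [vowel merger]
  yutisik → yutisih   [unconditioned shift]
  giving Vubele yutisih.
No other proto-form is consistent with every reflex, so the reconstruction is *yutesek.

*yutesek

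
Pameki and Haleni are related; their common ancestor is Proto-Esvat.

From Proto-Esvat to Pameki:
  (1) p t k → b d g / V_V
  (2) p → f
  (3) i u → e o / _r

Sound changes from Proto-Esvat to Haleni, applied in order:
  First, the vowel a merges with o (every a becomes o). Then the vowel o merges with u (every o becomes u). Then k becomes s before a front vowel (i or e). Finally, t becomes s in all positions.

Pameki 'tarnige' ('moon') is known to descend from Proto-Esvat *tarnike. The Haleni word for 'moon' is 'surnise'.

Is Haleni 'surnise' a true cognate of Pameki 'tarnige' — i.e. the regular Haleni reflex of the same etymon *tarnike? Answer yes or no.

Derive the expected Haleni reflex of *tarnike:
Haleni: *tarnike
  tarnike → tornike   [vowel merger]
  tornike → turnike   [vowel merger]
  turnike → turnise   [palatalisation]
  turnise → surnise   [unconditioned shift]
  giving Haleni surnise.
Haleni 'surnise' matches the regular reflex exactly, so the pair is cognate.

yes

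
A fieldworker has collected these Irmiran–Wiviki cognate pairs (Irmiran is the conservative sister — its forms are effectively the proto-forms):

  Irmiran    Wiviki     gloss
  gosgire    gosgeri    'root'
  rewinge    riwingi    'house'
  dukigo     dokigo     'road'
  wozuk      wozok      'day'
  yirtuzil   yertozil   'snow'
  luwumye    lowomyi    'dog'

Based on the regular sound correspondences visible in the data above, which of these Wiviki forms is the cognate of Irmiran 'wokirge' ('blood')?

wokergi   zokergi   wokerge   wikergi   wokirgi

gosgire ~ gosgeri, yirtuzil ~ yertozil — Irmiran i corresponds to Wiviki e after a consonant, before r.
gosgire ~ gosgeri, rewinge ~ riwingi — Irmiran e corresponds to Wiviki i word-finally.
Applying these to Irmiran 'wokirge':
  wokirge → wokerge   (i→e after a consonant, before r)
  wokerge → wokergi   (e→i word-finally)
So the Wiviki cognate is 'wokergi'.

wokergi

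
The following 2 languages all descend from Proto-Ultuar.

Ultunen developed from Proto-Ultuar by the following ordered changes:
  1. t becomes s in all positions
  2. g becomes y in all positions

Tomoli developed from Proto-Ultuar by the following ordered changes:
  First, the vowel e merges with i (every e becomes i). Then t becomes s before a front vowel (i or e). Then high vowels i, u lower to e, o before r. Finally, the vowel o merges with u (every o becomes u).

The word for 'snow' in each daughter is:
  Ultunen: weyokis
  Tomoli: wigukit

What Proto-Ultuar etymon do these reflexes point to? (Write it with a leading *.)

Position 7: Ultunen has s, Tomoli has t. Tomoli preserves t here (none of its changes turn any other segment into t), so the proto-segment is *t.
Position 3: Ultunen has y, Tomoli has g. Tomoli preserves g here (none of its changes turn any other segment into g), so the proto-segment is *g.
Position 2: Ultunen has e, Tomoli has i. Ultunen preserves e here (none of its changes turn any other segment into e), so the proto-segment is *e.
Verify the candidate proto-form against each daughter:
Ultunen: start from *wegokit.
  rule 1 (unconditioned shift): wegokit → wegokis
  rule 2 (unconditioned shift): wegokis → weyokis
  ⇒ Ultunen weyokis
Tomoli: start from *wegokit.
  rule 1 (vowel merger): wegokit → wigokit
  rule 2: no change — wigokit
  rule 3: no change — wigokit
  rule 4 (vowel merger): wigokit → wigukit
  ⇒ Tomoli wigukit
*wegokit is the unique common source.

*wegokit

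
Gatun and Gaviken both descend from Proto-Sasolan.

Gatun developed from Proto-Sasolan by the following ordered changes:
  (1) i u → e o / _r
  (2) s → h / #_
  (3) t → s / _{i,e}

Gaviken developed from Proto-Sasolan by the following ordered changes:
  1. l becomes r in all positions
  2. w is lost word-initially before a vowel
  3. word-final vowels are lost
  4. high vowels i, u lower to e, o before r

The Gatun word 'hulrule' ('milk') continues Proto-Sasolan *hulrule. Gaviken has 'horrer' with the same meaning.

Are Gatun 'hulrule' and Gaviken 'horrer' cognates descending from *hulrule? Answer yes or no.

Derive the expected Gaviken reflex of *hulrule:
Gaviken: start from *hulrule.
  rule 1 (unconditioned shift): hulrule → hurrure
  rule 2: no change — hurrure
  rule 3 (apocope): hurrure → hurrur
  rule 4 (pre-rhotic lowering): hurrur → horror
  ⇒ Gaviken horror
The regular Gaviken reflex would be 'horror', but the attested form is 'horrer'. The correspondence is irregular, so they are not cognates (the Gaviken form has a different source).

no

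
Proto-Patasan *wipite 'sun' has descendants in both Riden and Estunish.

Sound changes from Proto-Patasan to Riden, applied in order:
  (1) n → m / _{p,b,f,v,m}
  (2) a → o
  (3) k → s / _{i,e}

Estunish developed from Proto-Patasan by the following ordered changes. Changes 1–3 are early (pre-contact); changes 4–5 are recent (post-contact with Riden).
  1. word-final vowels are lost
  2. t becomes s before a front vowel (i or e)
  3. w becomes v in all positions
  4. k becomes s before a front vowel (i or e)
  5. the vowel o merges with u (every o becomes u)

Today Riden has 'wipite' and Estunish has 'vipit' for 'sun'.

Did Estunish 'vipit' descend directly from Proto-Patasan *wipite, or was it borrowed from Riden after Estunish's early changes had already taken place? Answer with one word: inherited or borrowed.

inherited

If inherited, *wipite would pass through all of Estunish's changes:
Estunish: *wipite > wipit > vipit  (by apocope, unconditioned shift)
If borrowed from Riden 'wipite' after the early changes, it would undergo only the recent ones:
  rule 4 (palatalisation): no change (wipite)
  rule 5 (vowel merger): no change (wipite)
  ⇒ as a loan: wipite
Estunish 'vipit' matches the inherited outcome exactly, so it is an inherited cognate, not a loan.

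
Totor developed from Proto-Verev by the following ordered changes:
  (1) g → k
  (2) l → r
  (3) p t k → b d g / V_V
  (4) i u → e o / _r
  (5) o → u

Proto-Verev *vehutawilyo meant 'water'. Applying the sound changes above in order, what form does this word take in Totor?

Totor: *vehutawilyo
  vehutawilyo (rule 1 does not apply)
  vehutawilyo → vehutawiryo   [unconditioned shift]
  vehutawiryo → vehudawiryo   [intervocalic voicing]
  vehudawiryo → vehudaweryo   [pre-rhotic lowering]
  vehudaweryo → vehudaweryu   [vowel merger]
  giving Totor vehudaweryu.

vehudaweryu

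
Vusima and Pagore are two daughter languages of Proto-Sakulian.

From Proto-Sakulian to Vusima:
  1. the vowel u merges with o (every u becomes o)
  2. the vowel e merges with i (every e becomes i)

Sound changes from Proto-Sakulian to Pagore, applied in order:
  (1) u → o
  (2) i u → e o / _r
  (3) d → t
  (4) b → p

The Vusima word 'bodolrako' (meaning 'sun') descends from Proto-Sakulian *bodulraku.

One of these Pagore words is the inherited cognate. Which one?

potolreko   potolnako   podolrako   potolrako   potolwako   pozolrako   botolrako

potolrako

Pagore: *bodulraku
  bodulraku → bodolrako   [vowel merger]
  bodolrako (rule 2 does not apply)
  bodolrako → botolrako   [unconditioned shift]
  botolrako → potolrako   [unconditioned shift]
  giving Pagore potolrako.
Among the options, 'potolrako' alone shows every Pagore change applied in order.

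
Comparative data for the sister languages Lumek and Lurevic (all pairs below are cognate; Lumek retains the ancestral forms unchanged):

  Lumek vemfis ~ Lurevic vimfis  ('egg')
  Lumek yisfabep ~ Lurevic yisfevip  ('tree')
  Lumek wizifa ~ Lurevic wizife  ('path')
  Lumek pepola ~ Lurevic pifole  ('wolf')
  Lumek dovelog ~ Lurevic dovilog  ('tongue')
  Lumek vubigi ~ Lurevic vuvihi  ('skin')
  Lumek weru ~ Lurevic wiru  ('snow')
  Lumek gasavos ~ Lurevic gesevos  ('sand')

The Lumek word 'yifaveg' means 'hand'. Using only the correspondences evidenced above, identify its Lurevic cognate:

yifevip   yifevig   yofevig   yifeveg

yifevig

gasavos ~ gesevos — Lumek a corresponds to Lurevic e after a consonant, before a labial obstruent.
dovelog ~ dovilog — Lumek e corresponds to Lurevic i after a consonant, before a consonant other than r, m, n, p, b, f, v.
Applying these to Lumek 'yifaveg':
  yifaveg → yifeveg   (a→e after a consonant, before a labial obstruent)
  yifeveg → yifevig   (e→i after a consonant, before a consonant other than r, m, n, p, b, f, v)
So the Lurevic cognate is 'yifevig'.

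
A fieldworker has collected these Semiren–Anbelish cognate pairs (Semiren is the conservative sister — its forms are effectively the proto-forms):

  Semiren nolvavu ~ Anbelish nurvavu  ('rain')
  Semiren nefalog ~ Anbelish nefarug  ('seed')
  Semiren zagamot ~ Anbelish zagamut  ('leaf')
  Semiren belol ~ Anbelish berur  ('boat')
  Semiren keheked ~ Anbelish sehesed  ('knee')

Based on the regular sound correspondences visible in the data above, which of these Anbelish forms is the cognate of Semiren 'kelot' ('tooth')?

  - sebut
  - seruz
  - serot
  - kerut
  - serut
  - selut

serut

keheked ~ sehesed — Semiren k corresponds to Anbelish s word-initially before a front vowel.
nefalog ~ nefarug, belol ~ berur — Semiren l corresponds to Anbelish r between vowels (before a back vowel).
nolvavu ~ nurvavu, nefalog ~ nefarug — Semiren o corresponds to Anbelish u after a consonant, before a consonant other than r, m, n, p, b, f, v.
Applying these to Semiren 'kelot':
  kelot → selot   (k→s word-initially before a front vowel)
  selot → serot   (l→r between vowels (before a back vowel))
  serot → serut   (o→u after a consonant, before a consonant other than r, m, n, p, b, f, v)
So the Anbelish cognate is 'serut'.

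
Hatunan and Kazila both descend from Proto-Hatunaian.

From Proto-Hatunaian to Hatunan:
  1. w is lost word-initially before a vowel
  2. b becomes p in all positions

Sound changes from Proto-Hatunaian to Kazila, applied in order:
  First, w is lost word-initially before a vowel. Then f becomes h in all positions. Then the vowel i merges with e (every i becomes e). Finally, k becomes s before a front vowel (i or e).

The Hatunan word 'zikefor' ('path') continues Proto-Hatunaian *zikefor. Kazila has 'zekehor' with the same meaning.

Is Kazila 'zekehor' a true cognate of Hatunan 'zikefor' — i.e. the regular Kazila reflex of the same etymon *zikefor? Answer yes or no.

Derive the expected Kazila reflex of *zikefor:
Kazila: start from *zikefor.
  rule 1: no change — zikefor
  rule 2 (unconditioned shift): zikefor → zikehor
  rule 3 (vowel merger): zikehor → zekehor
  rule 4 (palatalisation): zekehor → zesehor
  ⇒ Kazila zesehor
The regular Kazila reflex would be 'zesehor', but the attested form is 'zekehor'. The correspondence is irregular, so they are not cognates (the Kazila form has a different source).

no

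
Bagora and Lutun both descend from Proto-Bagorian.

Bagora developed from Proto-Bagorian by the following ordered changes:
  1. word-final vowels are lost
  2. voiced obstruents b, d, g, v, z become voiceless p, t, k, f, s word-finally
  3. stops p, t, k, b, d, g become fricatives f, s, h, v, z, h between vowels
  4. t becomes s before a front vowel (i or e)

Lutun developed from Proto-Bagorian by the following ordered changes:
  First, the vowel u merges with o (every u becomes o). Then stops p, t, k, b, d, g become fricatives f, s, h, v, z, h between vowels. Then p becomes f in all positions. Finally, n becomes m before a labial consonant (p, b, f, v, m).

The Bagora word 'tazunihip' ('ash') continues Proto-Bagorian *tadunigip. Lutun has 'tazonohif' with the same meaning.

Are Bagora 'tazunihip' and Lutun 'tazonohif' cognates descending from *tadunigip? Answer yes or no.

Derive the expected Lutun reflex of *tadunigip:
Lutun: *tadunigip > tadonigip > tazonihip > tazonihif  (by vowel merger, intervocalic lenition, unconditioned shift)
The regular Lutun reflex would be 'tazonihif', but the attested form is 'tazonohif'. The correspondence is irregular, so they are not cognates (the Lutun form has a different source).

no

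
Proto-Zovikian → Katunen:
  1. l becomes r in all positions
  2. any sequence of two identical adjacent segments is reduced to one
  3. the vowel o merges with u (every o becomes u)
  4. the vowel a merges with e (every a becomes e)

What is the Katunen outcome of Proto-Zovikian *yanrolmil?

Katunen: *yanrolmil
  yanrolmil → yanrormir   [unconditioned shift]
  yanrormir (rule 2 does not apply)
  yanrormir → yanrurmir   [vowel merger]
  yanrurmir → yenrurmir   [vowel merger]
  giving Katunen yenrurmir.

yenrurmir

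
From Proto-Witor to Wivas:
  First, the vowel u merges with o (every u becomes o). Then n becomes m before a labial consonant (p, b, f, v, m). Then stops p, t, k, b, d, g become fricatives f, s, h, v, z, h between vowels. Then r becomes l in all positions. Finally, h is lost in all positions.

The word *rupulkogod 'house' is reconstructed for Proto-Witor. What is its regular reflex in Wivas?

Wivas: *rupulkogod
  rupulkogod → ropolkogod   [vowel merger]
  ropolkogod (rule 2 does not apply)
  ropolkogod → rofolkohod   [intervocalic lenition]
  rofolkohod → lofolkohod   [unconditioned shift]
  lofolkohod → lofolkood   [h-loss]
  giving Wivas lofolkood.

lofolkood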